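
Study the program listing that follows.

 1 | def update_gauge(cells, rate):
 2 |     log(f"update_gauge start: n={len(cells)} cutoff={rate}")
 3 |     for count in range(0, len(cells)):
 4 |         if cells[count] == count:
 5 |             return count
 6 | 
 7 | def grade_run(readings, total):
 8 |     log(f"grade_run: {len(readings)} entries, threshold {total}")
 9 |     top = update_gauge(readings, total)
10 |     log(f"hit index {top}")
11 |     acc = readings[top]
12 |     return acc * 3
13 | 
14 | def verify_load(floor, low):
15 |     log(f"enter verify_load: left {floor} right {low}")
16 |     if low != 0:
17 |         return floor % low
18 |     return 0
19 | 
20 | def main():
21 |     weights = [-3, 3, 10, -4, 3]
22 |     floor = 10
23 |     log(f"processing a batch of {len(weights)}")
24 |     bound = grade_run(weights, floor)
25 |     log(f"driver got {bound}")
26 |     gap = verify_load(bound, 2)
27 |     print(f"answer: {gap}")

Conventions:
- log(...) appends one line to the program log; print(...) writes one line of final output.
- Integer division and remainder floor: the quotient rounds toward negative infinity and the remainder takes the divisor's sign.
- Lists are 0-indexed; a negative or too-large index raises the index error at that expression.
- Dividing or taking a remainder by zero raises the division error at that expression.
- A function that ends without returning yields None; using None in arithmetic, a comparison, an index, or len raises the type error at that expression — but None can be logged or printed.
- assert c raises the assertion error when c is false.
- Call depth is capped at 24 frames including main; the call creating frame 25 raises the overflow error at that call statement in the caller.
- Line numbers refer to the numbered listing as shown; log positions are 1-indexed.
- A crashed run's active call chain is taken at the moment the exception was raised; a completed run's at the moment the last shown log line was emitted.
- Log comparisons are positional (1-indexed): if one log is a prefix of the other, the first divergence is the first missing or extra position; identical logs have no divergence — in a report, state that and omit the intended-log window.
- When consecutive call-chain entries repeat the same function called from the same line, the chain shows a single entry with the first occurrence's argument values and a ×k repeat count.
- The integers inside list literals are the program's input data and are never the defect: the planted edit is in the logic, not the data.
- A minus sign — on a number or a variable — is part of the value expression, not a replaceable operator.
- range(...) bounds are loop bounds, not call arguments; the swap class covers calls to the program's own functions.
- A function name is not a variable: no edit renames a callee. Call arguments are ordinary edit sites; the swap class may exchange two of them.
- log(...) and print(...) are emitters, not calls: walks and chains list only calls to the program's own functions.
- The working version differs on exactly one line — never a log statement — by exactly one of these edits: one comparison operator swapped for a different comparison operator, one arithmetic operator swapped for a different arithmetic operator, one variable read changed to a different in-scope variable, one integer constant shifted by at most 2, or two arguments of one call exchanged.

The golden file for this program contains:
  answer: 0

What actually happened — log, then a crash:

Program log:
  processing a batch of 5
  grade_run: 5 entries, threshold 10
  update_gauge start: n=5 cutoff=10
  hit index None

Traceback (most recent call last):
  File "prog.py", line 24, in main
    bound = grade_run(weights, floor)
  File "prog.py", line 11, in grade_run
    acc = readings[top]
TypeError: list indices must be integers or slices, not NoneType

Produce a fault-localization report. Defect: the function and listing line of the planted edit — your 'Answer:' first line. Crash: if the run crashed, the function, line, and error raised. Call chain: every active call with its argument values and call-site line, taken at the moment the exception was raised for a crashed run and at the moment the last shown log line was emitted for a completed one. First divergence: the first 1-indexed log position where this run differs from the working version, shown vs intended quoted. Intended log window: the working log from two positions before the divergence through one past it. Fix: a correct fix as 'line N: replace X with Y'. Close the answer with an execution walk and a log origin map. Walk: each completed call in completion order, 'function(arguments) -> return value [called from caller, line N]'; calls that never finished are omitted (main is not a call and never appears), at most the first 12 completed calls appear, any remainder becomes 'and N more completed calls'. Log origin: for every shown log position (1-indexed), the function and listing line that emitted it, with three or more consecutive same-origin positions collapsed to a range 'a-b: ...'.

Answer: the defect is in update_gauge at line 4.
Key fact: The log first diverges at position 4: the faulty run prints 'hit index None' where the working version prints 'hit index 2'.
Crash: grade_run, line 11, TypeError.
Call chain: main -> grade_run([-3, 3, 10, -4, 3], 10) (called at line 24).
First divergence: position 4 — shown 'hit index None', intended 'hit index 2'.
Intended log window:
  2: grade_run: 5 entries, threshold 10
  3: update_gauge start: n=5 cutoff=10
  4: hit index 2
  5: driver got 30
Execution walk:
  update_gauge([-3, 3, 10, -4, 3], 10) -> None  [called from grade_run, line 9]
Log origins:
  1 — main, line 23
  2 — grade_run, line 8
  3 — update_gauge, line 2
  4 — grade_run, line 10
A correct fix: line 4: replace `cells[count] == count` with `cells[count] == rate`.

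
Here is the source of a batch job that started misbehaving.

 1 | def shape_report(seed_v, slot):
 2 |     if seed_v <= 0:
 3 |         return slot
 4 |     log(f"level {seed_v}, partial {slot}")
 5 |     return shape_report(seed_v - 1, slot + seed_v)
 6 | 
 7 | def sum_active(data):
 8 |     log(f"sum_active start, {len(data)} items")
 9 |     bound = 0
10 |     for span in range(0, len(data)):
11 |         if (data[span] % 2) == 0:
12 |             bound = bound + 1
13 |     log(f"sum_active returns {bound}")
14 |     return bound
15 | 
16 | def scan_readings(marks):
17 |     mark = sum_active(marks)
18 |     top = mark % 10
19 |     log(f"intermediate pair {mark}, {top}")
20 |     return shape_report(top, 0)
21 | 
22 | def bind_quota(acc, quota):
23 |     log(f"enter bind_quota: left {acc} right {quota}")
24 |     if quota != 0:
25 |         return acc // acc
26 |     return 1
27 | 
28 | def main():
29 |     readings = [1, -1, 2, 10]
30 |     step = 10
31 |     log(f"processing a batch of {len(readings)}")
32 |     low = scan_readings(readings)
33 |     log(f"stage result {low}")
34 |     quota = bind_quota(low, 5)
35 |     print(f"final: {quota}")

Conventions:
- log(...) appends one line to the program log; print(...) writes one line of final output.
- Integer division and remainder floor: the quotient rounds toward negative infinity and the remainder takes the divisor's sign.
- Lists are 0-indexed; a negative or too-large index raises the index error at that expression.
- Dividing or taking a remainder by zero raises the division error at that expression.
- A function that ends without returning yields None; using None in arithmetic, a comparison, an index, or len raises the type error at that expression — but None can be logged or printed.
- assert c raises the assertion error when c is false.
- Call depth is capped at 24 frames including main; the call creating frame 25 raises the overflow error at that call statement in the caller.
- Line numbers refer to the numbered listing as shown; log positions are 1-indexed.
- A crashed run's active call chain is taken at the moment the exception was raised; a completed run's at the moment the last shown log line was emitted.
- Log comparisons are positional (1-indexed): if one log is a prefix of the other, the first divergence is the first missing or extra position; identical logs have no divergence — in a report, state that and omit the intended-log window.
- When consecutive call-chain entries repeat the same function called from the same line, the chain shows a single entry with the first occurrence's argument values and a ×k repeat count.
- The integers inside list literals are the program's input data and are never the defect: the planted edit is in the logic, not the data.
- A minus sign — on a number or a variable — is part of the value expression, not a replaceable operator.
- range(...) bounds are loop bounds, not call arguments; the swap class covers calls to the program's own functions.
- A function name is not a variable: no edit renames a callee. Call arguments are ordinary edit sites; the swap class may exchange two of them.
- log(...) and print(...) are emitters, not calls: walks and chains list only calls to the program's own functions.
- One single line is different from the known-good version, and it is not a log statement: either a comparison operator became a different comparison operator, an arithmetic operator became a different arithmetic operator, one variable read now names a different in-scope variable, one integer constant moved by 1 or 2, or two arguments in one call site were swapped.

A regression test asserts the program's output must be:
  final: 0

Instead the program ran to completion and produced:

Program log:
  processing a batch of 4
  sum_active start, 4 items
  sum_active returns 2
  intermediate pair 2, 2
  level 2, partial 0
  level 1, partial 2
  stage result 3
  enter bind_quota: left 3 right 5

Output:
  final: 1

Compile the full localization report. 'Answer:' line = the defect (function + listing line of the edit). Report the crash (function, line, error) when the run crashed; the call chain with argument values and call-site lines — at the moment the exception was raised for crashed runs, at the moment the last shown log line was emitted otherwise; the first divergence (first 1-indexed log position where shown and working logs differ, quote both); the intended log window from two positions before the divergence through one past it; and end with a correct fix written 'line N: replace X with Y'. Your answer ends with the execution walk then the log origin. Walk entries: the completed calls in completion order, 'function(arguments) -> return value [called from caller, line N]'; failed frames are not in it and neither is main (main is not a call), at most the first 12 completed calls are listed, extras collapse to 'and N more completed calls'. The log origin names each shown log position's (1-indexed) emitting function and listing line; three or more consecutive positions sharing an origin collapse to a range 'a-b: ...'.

Answer: the defect is in bind_quota at line 25.
Key fact: Every logged value matches the working version; the printed result is what differs.
Call chain: main -> bind_quota(3, 5) (called at line 34).
First divergence: none; the two logs match at every position.
Execution walk:
  sum_active([1, -1, 2, 10]) -> 2  [called from scan_readings, line 17]
  shape_report(0, 3) -> 3  [called from shape_report, line 5]
  shape_report(1, 2) -> 3  [called from shape_report, line 5]
  shape_report(2, 0) -> 3  [called from scan_readings, line 20]
  scan_readings([1, -1, 2, 10]) -> 3  [called from main, line 32]
  bind_quota(3, 5) -> 1  [called from main, line 34]
Log line origins:
  1: emitted by main (line 31)
  2: emitted by sum_active (line 8)
  3: emitted by sum_active (line 13)
  4: emitted by scan_readings (line 19)
  5: emitted by shape_report (line 4)
  6: emitted by shape_report (line 4)
  7: emitted by main (line 33)
  8: emitted by bind_quota (line 23)
A correct fix: line 25: replace `acc // acc` with `acc // quota`.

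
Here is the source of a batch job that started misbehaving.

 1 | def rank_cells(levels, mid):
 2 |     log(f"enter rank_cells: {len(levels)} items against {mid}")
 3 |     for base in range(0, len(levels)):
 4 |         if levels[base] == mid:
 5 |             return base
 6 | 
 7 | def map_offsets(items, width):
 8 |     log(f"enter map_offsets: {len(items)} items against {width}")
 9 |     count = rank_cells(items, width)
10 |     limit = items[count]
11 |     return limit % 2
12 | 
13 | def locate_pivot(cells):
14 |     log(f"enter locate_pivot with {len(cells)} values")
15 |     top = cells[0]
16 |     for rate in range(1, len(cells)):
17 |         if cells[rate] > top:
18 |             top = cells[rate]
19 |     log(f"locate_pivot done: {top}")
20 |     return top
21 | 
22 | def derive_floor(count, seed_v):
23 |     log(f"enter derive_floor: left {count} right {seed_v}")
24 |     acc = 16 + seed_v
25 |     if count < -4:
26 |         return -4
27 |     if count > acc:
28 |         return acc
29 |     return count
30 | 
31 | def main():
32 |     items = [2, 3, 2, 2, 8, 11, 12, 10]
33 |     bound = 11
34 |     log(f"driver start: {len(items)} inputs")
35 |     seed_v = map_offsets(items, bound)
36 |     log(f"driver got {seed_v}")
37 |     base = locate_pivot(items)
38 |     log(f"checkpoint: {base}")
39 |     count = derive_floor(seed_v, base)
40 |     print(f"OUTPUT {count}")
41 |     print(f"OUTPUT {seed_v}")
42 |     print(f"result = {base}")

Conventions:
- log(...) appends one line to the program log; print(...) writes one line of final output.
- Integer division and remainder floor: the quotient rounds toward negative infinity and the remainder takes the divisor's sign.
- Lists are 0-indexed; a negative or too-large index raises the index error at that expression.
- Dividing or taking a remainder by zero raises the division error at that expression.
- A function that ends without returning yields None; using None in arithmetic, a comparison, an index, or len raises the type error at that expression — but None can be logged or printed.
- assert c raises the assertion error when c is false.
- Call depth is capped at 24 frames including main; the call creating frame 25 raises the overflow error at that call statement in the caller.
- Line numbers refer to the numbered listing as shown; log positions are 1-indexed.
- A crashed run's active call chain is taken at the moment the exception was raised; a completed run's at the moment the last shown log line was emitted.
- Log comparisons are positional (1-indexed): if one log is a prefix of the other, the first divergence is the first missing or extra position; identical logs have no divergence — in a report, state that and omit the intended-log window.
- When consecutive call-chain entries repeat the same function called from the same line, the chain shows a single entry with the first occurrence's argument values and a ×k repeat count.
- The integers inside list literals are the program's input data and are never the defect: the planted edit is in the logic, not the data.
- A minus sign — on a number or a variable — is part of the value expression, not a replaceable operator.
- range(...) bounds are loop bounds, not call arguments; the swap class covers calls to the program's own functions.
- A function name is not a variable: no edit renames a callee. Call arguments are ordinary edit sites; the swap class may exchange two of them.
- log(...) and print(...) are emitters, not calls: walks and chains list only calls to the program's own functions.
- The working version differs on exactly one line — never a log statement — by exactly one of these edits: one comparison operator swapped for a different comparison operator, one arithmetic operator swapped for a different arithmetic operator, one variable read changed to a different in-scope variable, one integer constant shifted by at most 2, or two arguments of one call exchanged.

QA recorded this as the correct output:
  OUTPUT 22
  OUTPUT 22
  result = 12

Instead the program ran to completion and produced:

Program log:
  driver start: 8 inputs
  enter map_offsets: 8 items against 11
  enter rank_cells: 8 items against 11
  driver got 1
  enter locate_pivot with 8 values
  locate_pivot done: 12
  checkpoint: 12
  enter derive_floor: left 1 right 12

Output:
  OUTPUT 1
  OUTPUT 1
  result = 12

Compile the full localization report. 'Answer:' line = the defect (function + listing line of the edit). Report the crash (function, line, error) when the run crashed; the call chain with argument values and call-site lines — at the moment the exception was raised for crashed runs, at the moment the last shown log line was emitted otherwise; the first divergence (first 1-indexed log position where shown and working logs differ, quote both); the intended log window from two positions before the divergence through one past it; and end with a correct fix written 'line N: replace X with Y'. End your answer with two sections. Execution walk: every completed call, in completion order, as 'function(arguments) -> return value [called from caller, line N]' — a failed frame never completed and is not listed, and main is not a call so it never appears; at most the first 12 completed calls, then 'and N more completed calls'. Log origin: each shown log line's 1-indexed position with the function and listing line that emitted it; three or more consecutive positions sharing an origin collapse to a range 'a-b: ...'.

Answer: the defect is in map_offsets at line 11.
Key observation: Log line 4 is where behavior first shows: 'driver got 1' appears instead of 'driver got 22'.
Call chain: main -> derive_floor(1, 12) (called at line 39).
First divergence: position 4 — shown 'driver got 1', intended 'driver got 22'.
Intended log window:
  2: enter map_offsets: 8 items against 11
  3: enter rank_cells: 8 items against 11
  4: driver got 22
  5: enter locate_pivot with 8 values
Execution walk:
  rank_cells([2, 3, 2, 2, 8, 11, 12, 10], 11) -> 5  [called from map_offsets, line 9]
  map_offsets([2, 3, 2, 2, 8, 11, 12, 10], 11) -> 1  [called from main, line 35]
  locate_pivot([2, 3, 2, 2, 8, 11, 12, 10]) -> 12  [called from main, line 37]
  derive_floor(1, 12) -> 1  [called from main, line 39]
Log line origins:
  1 — main, line 34
  2 — map_offsets, line 8
  3 — rank_cells, line 2
  4 — main, line 36
  5 — locate_pivot, line 14
  6 — locate_pivot, line 19
  7 — main, line 38
  8 — derive_floor, line 23
A correct fix: line 11: replace `%` with `*`.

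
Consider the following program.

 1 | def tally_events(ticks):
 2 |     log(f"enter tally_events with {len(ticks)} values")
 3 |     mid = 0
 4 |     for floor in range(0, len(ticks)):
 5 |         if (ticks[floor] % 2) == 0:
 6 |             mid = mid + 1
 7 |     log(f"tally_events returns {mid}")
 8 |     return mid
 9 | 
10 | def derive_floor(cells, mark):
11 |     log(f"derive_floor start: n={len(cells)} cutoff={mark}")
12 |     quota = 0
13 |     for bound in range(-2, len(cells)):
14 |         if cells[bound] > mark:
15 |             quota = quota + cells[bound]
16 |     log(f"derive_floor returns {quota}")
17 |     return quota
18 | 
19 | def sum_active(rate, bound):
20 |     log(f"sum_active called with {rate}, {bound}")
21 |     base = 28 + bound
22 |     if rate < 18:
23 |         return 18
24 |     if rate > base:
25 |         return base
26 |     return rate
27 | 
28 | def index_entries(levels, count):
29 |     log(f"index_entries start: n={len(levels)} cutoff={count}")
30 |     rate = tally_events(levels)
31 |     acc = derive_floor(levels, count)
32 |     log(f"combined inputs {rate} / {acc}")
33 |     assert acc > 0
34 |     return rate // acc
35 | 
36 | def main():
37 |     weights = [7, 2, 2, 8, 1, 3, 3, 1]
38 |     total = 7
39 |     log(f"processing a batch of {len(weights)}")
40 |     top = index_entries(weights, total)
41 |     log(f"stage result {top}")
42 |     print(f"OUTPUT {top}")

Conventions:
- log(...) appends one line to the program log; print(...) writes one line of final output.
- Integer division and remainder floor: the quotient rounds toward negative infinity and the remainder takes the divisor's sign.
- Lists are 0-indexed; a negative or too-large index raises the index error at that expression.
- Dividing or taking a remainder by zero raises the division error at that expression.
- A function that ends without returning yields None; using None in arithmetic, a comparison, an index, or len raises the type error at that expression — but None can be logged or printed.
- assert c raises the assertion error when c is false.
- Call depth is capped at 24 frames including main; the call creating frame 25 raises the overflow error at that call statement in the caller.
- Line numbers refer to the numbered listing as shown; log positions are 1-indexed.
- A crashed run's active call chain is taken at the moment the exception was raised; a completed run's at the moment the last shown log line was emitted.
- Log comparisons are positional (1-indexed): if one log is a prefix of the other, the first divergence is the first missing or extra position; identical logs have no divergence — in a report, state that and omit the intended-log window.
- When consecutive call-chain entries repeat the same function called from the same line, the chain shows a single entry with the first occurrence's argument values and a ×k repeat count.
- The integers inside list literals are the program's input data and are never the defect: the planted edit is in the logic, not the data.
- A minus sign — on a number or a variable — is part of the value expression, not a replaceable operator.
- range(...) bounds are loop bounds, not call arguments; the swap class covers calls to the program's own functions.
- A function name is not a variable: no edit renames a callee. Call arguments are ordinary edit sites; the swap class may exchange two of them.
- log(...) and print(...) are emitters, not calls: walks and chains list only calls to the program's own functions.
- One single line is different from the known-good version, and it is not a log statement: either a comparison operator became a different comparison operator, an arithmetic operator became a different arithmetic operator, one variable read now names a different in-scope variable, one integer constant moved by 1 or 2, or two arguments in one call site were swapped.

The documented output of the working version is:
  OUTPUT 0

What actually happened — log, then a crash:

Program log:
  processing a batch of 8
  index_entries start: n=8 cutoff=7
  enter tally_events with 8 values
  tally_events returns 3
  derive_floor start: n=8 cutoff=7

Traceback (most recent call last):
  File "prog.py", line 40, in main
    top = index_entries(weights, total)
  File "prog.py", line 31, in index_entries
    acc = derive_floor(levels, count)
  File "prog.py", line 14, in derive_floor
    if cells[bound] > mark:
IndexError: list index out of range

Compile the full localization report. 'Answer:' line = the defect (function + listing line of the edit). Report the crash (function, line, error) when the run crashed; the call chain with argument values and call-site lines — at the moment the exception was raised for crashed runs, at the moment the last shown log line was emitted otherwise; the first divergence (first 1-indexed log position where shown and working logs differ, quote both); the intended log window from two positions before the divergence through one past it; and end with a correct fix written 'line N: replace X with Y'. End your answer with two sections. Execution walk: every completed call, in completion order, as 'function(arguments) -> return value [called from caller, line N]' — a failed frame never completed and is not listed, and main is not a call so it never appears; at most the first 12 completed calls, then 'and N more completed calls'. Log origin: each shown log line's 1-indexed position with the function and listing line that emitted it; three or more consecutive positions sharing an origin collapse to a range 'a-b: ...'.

Answer: the defect is in derive_floor at line 13.
Key fact: A complete run would log 'derive_floor returns 8' next, but this one stopped at 5 lines.
Crash: derive_floor, line 14, IndexError.
Call chain: main -> index_entries([7, 2, 2, 8, 1, 3, 3, 1], 7) (called at line 40) -> derive_floor([7, 2, 2, 8, 1, 3, 3, 1], 7) (called at line 31).
First divergence: position 6 (shown log ended at 5 lines; the working version continues: 'derive_floor returns 8').
Intended log window:
  4: tally_events returns 3
  5: derive_floor start: n=8 cutoff=7
  6: derive_floor returns 8
  7: combined inputs 3 / 8
Execution walk:
  tally_events([7, 2, 2, 8, 1, 3, 3, 1]) -> 3  [called from index_entries, line 30]
Log line origins:
  1 — main, line 39
  2 — index_entries, line 29
  3 — tally_events, line 2
  4 — tally_events, line 7
  5 — derive_floor, line 11
A correct fix: line 13: replace `-2` with `0`.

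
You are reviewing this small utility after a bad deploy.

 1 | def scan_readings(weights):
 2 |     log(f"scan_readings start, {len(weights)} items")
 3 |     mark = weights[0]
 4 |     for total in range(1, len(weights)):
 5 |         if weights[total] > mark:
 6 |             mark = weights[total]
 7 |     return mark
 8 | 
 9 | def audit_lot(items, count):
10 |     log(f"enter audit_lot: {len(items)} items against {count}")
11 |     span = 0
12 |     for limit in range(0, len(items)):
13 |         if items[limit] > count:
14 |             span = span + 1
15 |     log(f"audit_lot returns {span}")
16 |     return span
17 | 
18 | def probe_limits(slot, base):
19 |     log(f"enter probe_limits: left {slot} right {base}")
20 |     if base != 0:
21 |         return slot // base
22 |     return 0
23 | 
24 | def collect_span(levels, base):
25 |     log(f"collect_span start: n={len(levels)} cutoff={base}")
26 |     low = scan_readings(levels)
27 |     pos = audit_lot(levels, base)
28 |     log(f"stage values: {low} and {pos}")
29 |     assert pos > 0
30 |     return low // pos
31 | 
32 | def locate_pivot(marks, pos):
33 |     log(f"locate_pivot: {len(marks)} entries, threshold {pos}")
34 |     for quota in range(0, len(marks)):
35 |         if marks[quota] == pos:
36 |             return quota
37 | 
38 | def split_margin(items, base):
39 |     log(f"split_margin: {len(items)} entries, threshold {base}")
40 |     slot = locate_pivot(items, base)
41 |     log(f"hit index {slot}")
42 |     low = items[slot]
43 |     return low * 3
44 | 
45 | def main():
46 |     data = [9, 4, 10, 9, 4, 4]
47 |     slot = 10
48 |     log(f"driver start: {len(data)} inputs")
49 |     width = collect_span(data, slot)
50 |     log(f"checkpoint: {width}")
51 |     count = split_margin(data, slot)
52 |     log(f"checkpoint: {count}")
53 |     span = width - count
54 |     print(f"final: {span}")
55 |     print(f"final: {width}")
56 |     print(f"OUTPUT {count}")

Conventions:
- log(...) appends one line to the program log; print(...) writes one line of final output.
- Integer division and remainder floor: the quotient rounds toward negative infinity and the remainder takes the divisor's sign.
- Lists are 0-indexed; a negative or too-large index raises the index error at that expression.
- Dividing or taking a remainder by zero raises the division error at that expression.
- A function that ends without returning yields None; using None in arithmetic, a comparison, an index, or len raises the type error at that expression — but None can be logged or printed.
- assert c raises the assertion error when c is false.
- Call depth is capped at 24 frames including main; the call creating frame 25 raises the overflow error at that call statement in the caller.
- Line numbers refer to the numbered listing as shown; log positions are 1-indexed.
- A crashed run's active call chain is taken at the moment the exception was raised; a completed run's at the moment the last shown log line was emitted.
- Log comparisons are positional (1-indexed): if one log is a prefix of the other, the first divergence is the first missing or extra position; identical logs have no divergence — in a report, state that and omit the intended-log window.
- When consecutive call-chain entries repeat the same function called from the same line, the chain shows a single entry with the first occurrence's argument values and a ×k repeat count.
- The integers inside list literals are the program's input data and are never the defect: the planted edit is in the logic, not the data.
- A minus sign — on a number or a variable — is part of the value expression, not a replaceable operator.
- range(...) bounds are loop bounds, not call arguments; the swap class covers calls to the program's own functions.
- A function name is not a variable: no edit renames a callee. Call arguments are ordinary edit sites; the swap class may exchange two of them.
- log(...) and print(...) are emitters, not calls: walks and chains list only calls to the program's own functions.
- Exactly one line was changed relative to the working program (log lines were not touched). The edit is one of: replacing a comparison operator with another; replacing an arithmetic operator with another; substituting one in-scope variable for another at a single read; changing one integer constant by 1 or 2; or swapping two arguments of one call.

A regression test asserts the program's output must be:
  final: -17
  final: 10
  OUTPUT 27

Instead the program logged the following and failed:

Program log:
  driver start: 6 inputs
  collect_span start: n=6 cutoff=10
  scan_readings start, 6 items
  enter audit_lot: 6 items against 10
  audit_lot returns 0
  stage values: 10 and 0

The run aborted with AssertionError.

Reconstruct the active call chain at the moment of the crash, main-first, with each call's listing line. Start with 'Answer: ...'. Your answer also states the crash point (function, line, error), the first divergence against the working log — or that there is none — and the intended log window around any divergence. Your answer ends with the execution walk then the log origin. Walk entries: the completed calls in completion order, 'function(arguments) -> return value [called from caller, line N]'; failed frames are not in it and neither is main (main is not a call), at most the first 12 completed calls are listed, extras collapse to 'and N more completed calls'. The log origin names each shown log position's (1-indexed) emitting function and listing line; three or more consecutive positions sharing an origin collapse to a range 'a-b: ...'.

Answer: main -> collect_span (called at line 49).
The tell: At log position 2 the runs split — shown 'collect_span start: n=6 cutoff=10', but the working version logs 'collect_span start: n=6 cutoff=9'.
Crash: collect_span, line 29, AssertionError.
First divergence: position 2 — shown 'collect_span start: n=6 cutoff=10', intended 'collect_span start: n=6 cutoff=9'.
Intended log window:
  1: driver start: 6 inputs
  2: collect_span start: n=6 cutoff=9
  3: scan_readings start, 6 items
Execution walk:
  scan_readings([9, 4, 10, 9, 4, 4]) -> 10  [called from collect_span, line 26]
  audit_lot([9, 4, 10, 9, 4, 4], 10) -> 0  [called from collect_span, line 27]
Log origin:
  1: logged in main at line 48
  2: logged in collect_span at line 25
  3: logged in scan_readings at line 2
  4: logged in audit_lot at line 10
  5: logged in audit_lot at line 15
  6: logged in collect_span at line 28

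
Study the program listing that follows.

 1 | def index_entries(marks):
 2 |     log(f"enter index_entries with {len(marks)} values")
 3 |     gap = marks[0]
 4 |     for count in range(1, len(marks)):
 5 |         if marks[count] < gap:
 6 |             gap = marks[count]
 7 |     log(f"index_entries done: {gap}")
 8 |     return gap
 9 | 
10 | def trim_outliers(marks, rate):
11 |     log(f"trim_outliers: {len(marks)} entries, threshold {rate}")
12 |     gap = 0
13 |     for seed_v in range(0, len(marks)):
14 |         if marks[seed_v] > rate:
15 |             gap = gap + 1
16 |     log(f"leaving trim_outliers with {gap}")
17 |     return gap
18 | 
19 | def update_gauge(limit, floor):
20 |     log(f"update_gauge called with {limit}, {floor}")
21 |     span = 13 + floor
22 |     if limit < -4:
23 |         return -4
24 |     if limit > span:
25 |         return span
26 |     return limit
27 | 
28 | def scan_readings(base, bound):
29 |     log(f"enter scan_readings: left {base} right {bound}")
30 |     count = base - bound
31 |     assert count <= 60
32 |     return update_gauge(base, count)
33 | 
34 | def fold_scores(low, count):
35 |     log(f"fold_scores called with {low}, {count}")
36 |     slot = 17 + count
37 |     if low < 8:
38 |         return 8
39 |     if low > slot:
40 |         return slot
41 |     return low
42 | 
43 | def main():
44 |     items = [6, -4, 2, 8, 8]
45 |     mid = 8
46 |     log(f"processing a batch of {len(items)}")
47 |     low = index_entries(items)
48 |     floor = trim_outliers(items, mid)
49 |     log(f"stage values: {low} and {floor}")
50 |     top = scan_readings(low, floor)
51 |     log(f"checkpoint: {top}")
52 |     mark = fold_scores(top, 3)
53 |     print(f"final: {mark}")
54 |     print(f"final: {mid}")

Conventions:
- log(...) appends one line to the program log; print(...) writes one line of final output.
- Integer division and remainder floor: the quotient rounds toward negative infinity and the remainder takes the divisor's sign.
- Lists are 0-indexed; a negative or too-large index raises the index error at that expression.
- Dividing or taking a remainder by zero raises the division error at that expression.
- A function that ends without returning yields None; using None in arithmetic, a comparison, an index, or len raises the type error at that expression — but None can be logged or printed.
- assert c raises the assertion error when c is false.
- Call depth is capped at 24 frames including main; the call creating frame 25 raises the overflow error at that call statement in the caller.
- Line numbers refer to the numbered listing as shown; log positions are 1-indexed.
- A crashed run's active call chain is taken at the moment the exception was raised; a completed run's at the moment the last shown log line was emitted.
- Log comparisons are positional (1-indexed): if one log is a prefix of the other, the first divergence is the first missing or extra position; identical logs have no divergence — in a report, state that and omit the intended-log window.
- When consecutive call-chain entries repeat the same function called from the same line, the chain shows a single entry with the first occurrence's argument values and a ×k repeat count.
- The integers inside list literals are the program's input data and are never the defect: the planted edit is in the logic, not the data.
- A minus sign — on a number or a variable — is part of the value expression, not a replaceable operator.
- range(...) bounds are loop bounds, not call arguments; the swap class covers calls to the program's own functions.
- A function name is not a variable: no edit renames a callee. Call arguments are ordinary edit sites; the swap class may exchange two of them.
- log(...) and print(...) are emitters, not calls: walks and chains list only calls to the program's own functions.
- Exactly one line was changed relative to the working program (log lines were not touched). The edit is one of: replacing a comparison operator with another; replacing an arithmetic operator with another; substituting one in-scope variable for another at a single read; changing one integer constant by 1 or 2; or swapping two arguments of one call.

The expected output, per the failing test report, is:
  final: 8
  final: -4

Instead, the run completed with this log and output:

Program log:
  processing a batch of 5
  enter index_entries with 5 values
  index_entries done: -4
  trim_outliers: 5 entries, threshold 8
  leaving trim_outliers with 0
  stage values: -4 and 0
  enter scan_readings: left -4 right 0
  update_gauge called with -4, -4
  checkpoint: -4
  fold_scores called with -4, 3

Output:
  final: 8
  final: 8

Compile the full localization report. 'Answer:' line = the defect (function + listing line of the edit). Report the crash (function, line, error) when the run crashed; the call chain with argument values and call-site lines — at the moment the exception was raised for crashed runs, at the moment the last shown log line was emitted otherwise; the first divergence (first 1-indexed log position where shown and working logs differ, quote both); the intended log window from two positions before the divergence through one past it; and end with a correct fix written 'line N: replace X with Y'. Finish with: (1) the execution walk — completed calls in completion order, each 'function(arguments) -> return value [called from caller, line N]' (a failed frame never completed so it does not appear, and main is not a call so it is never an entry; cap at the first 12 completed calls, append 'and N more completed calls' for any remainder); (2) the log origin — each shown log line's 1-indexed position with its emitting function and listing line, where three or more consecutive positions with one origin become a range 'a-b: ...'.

Answer: the defect is in main at line 54.
Core observation: Every logged value matches the working version; the printed result is what differs.
Call chain: main -> fold_scores(-4, 3) (called at line 52).
First divergence: none; the two logs match at every position.
Execution walk:
  index_entries([6, -4, 2, 8, 8]) -> -4  [called from main, line 47]
  trim_outliers([6, -4, 2, 8, 8], 8) -> 0  [called from main, line 48]
  update_gauge(-4, -4) -> -4  [called from scan_readings, line 32]
  scan_readings(-4, 0) -> -4  [called from main, line 50]
  fold_scores(-4, 3) -> 8  [called from main, line 52]
Log line origins:
  1: emitted by main (line 46)
  2: emitted by index_entries (line 2)
  3: emitted by index_entries (line 7)
  4: emitted by trim_outliers (line 11)
  5: emitted by trim_outliers (line 16)
  6: emitted by main (line 49)
  7: emitted by scan_readings (line 29)
  8: emitted by update_gauge (line 20)
  9: emitted by main (line 51)
  10: emitted by fold_scores (line 35)
A correct fix: line 54: replace `mid` with `top`.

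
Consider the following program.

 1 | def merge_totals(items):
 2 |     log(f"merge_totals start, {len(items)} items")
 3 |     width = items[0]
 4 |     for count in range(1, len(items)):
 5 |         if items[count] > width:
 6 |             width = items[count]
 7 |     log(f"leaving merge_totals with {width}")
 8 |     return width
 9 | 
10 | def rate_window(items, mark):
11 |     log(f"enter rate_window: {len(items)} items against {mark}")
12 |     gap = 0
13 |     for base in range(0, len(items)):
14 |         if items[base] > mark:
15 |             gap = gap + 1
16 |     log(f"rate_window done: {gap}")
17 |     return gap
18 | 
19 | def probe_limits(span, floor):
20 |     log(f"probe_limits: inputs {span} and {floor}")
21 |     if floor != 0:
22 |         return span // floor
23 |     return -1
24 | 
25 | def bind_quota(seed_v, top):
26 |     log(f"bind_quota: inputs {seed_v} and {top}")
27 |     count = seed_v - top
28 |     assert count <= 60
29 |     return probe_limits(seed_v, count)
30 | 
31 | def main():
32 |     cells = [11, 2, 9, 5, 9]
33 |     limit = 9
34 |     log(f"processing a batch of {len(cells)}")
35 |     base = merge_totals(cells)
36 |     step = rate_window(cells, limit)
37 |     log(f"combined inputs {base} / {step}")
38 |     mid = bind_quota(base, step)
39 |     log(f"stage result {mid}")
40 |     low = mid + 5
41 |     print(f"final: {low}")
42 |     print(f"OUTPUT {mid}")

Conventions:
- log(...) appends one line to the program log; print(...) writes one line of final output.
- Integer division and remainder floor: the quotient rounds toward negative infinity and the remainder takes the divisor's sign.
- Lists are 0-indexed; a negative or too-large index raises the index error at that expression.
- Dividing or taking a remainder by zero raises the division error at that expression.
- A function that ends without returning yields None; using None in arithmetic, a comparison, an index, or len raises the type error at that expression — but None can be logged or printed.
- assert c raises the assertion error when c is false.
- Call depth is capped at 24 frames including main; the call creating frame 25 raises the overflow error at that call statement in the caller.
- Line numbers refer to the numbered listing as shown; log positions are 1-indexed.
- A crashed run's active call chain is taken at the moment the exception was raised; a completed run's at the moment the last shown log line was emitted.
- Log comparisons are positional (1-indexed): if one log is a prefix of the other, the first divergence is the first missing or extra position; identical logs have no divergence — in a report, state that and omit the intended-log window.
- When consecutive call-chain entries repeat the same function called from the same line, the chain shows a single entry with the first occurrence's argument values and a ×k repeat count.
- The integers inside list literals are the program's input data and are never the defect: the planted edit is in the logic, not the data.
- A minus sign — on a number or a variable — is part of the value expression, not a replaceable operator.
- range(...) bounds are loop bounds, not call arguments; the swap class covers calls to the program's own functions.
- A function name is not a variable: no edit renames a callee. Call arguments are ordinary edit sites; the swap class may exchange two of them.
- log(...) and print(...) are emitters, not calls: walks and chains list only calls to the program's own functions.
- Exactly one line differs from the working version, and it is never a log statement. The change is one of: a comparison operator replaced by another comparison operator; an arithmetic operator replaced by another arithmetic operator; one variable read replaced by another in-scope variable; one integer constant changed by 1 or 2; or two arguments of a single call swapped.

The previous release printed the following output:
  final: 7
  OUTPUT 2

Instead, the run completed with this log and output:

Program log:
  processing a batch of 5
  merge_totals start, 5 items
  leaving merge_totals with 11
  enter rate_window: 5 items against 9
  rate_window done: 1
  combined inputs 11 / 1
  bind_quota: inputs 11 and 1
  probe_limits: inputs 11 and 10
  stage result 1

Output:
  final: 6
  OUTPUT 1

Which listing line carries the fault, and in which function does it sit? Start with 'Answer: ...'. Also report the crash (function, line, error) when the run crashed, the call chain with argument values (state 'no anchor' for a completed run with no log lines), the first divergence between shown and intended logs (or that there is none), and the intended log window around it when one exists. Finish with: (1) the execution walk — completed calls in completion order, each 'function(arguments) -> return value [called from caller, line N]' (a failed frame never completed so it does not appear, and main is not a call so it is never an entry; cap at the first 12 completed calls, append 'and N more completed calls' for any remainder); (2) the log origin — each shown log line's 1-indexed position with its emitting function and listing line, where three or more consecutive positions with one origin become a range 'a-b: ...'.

Answer: the defect is in merge_totals at line 5.
Key fact: Log line 3 is where behavior first shows: 'leaving merge_totals with 11' appears instead of 'leaving merge_totals with 2'.
Call chain: main.
First divergence: at position 3 the run shows 'leaving merge_totals with 11' where the working version logs 'leaving merge_totals with 2'.
Intended log window:
  1: processing a batch of 5
  2: merge_totals start, 5 items
  3: leaving merge_totals with 2
  4: enter rate_window: 5 items against 9
Execution walk:
  merge_totals([11, 2, 9, 5, 9]) -> 11  [called from main, line 35]
  rate_window([11, 2, 9, 5, 9], 9) -> 1  [called from main, line 36]
  probe_limits(11, 10) -> 1  [called from bind_quota, line 29]
  bind_quota(11, 1) -> 1  [called from main, line 38]
Log origins:
  1: logged in main at line 34
  2: logged in merge_totals at line 2
  3: logged in merge_totals at line 7
  4: logged in rate_window at line 11
  5: logged in rate_window at line 16
  6: logged in main at line 37
  7: logged in bind_quota at line 26
  8: logged in probe_limits at line 20
  9: logged in main at line 39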